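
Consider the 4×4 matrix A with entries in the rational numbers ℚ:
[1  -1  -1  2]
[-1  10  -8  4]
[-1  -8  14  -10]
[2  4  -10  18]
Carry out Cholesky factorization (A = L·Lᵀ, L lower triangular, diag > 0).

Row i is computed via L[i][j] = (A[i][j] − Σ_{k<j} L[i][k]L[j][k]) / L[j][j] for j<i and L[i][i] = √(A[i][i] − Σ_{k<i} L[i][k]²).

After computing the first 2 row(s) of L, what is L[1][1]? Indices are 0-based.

L[1][1] = 3

Step 1: L[0][0] = √(1) = 1.
  L[1][0] = (-1) / L[0][0] = -1.
Step 2: L[1][1] = √(9) = 3.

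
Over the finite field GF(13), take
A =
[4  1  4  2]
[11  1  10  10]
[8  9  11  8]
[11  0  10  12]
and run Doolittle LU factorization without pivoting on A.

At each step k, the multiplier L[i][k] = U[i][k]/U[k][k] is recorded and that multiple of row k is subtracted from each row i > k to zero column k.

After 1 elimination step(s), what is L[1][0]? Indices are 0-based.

Step 1: pivot at (0,0) is 4.
  row1 ← row1 − (6)·row0  ⇒  L[1][0]=6, U row1=(0, 8, 12, 11)
  row2 ← row2 − (2)·row0  ⇒  L[2][0]=2, U row2=(0, 7, 3, 4)
  row3 ← row3 − (6)·row0  ⇒  L[3][0]=6, U row3=(0, 7, 12, 0)

L[1][0] = 6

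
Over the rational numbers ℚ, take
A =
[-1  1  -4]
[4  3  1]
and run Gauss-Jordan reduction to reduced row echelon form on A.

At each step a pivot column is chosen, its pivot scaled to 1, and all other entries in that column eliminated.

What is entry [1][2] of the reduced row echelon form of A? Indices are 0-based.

M[1][2] = -15/7

pivot(0,0)=-1: scale R0 → (1, -1, 4)
  clear (1,0): R1 −= (4)R0 → (0, 7, -15)
pivot(1,1)=7: scale R1 → (0, 1, -15/7)
  clear (0,1): R0 −= (-1)R1 → (1, 0, 13/7)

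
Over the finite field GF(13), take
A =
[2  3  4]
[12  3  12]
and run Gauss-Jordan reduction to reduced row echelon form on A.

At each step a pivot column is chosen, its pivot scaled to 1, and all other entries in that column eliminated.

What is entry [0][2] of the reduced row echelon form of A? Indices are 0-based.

pivot(0,0)=2: scale R0 → (1, 8, 2)
  clear (1,0): R1 −= (12)R0 → (0, 11, 1)
pivot(1,1)=11: scale R1 → (0, 1, 6)
  clear (0,1): R0 −= (8)R1 → (1, 0, 6)

M[0][2] = 6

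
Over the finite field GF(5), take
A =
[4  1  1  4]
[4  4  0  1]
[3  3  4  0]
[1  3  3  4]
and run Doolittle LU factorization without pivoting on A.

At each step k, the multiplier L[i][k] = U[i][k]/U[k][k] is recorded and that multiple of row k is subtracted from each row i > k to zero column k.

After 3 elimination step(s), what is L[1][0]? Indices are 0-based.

L[1][0] = 1

Step 1: pivot at (0,0) is 4.
  row1 ← row1 − (1)·row0  ⇒  L[1][0]=1, U row1=(0, 3, 4, 2)
  row2 ← row2 − (2)·row0  ⇒  L[2][0]=2, U row2=(0, 1, 2, 2)
  row3 ← row3 − (4)·row0  ⇒  L[3][0]=4, U row3=(0, 4, 4, 3)
Step 2: pivot at (1,1) is 3.
  row2 ← row2 − (2)·row1  ⇒  L[2][1]=2, U row2=(0, 0, 4, 3)
  row3 ← row3 − (3)·row1  ⇒  L[3][1]=3, U row3=(0, 0, 2, 2)
Step 3: pivot at (2,2) is 4.
  row3 ← row3 − (3)·row2  ⇒  L[3][2]=3, U row3=(0, 0, 0, 3)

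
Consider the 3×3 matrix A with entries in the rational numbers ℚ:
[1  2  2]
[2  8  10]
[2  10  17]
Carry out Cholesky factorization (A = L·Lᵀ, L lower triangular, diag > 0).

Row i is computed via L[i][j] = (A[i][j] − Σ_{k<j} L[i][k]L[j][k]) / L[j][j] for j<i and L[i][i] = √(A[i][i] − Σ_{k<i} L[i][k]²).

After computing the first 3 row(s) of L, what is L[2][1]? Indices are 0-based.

L[2][1] = 3

Step 1: L[0][0] = √(1) = 1.
  L[1][0] = (2) / L[0][0] = 2.
Step 2: L[1][1] = √(4) = 2.
  L[2][0] = (2) / L[0][0] = 2.
  L[2][1] = (6) / L[1][1] = 3.
Step 3: L[2][2] = √(4) = 2.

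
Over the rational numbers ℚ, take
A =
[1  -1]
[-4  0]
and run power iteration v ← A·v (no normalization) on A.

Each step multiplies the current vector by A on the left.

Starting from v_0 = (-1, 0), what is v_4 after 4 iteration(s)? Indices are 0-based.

v_4 = (-29, 36)

v_0 = (-1, 0).
v_1 = A·v_0 = (-1, 4).
v_2 = A·v_1 = (-5, 4).
v_3 = A·v_2 = (-9, 20).
v_4 = A·v_3 = (-29, 36).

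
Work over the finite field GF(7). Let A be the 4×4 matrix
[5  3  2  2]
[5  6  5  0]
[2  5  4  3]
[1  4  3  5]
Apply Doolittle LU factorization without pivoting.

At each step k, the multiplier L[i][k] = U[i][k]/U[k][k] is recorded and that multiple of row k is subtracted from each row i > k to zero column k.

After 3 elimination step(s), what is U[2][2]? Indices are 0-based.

Step 1: pivot at (0,0) is 5.
  row1 ← row1 − (1)·row0  ⇒  L[1][0]=1, U row1=(0, 3, 3, 5)
  row2 ← row2 − (6)·row0  ⇒  L[2][0]=6, U row2=(0, 1, 6, 5)
  row3 ← row3 − (3)·row0  ⇒  L[3][0]=3, U row3=(0, 2, 4, 6)
Step 2: pivot at (1,1) is 3.
  row2 ← row2 − (5)·row1  ⇒  L[2][1]=5, U row2=(0, 0, 5, 1)
  row3 ← row3 − (3)·row1  ⇒  L[3][1]=3, U row3=(0, 0, 2, 5)
Step 3: pivot at (2,2) is 5.
  row3 ← row3 − (6)·row2  ⇒  L[3][2]=6, U row3=(0, 0, 0, 6)

U[2][2] = 5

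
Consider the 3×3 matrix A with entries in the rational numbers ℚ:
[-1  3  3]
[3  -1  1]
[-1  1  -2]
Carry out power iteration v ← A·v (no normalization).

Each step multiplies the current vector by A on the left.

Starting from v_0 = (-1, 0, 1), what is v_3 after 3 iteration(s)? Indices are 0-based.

v_0 = (-1, 0, 1).
v_1 = A·v_0 = (4, -2, -1).
v_2 = A·v_1 = (-13, 13, -4).
v_3 = A·v_2 = (40, -56, 34).

v_3 = (40, -56, 34)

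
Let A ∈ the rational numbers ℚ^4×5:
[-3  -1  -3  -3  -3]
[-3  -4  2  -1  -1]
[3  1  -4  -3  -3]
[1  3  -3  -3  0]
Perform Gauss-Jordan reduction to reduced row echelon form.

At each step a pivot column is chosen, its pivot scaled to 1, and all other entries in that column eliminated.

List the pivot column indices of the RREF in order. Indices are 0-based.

pivot columns: 0, 1, 2, 3

[1] R0 /= -3  ⇒  (1, 1/3, 1, 1, 1)
     R1 -= -3·R0  ⇒  (0, -3, 5, 2, 2)
     R2 -= 3·R0  ⇒  (0, 0, -7, -6, -6)
     R3 -= 1·R0  ⇒  (0, 8/3, -4, -4, -1)
[2] R1 /= -3  ⇒  (0, 1, -5/3, -2/3, -2/3)
     R0 -= 1/3·R1  ⇒  (1, 0, 14/9, 11/9, 11/9)
     R3 -= 8/3·R1  ⇒  (0, 0, 4/9, -20/9, 7/9)
[3] R2 /= -7  ⇒  (0, 0, 1, 6/7, 6/7)
     R0 -= 14/9·R2  ⇒  (1, 0, 0, -1/9, -1/9)
     R1 -= -5/3·R2  ⇒  (0, 1, 0, 16/21, 16/21)
     R3 -= 4/9·R2  ⇒  (0, 0, 0, -164/63, 25/63)
[4] R3 /= -164/63  ⇒  (0, 0, 0, 1, -25/164)
     R0 -= -1/9·R3  ⇒  (1, 0, 0, 0, -21/164)
     R1 -= 16/21·R3  ⇒  (0, 1, 0, 0, 36/41)
     R2 -= 6/7·R3  ⇒  (0, 0, 1, 0, 81/82)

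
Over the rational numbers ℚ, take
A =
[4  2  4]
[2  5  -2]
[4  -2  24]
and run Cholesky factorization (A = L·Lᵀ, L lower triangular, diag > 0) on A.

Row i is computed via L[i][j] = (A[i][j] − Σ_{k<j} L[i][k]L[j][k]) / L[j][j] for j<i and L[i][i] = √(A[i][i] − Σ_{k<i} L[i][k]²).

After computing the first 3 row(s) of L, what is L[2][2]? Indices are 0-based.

Step 1: L[0][0] = √(4) = 2.
  L[1][0] = (2) / L[0][0] = 1.
Step 2: L[1][1] = √(4) = 2.
  L[2][0] = (4) / L[0][0] = 2.
  L[2][1] = (-4) / L[1][1] = -2.
Step 3: L[2][2] = √(16) = 4.

L[2][2] = 4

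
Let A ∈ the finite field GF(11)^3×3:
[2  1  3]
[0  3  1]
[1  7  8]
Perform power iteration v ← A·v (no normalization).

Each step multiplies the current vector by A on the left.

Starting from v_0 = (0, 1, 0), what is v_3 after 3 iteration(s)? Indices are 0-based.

v_0 = (0, 1, 0).
v_1 = A·v_0 = (1, 3, 7).
v_2 = A·v_1 = (4, 5, 1).
v_3 = A·v_2 = (5, 5, 3).

v_3 = (5, 5, 3)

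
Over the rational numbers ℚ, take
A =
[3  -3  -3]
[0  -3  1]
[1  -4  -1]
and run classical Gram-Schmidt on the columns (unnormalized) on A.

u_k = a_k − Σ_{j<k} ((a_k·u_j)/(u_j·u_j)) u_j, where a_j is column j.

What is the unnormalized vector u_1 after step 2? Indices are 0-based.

Step 1: u_0 = a_0 = (3, 0, 1).
Step 2: u_1 = a_1 − (-13/10)·u_0 = (9/10, -3, -27/10).

u_1 = (9/10, -3, -27/10)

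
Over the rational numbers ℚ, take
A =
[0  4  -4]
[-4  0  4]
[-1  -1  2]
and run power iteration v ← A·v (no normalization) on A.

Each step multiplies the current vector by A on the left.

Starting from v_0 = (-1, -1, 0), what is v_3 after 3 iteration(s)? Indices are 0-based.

v_0 = (-1, -1, 0).
v_1 = A·v_0 = (-4, 4, 2).
v_2 = A·v_1 = (8, 24, 4).
v_3 = A·v_2 = (80, -16, -24).

v_3 = (80, -16, -24)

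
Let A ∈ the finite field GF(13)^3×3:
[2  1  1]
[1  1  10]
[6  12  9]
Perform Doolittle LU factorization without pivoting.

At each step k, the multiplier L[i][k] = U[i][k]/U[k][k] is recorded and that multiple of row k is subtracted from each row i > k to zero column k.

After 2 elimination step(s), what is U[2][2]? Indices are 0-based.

k=0: U[0][0]=2
  eliminate (1,0): mult=7, new row 1: (0, 7, 3); set L[1][0]=7
  eliminate (2,0): mult=3, new row 2: (0, 9, 6); set L[2][0]=3
k=1: U[1][1]=7
  eliminate (2,1): mult=5, new row 2: (0, 0, 4); set L[2][1]=5

U[2][2] = 4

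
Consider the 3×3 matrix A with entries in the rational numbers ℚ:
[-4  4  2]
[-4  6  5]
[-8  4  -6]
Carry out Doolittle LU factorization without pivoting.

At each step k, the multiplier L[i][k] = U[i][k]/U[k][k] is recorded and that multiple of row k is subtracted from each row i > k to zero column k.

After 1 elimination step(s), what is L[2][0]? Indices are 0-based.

k=0: U[0][0]=-4
  eliminate (1,0): mult=1, new row 1: (0, 2, 3); set L[1][0]=1
  eliminate (2,0): mult=2, new row 2: (0, -4, -10); set L[2][0]=2

L[2][0] = 2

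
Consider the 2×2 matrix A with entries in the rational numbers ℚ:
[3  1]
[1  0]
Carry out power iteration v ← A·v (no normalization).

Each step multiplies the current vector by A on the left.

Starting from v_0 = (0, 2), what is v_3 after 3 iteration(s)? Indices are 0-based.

v_0 = (0, 2).
v_1 = A·v_0 = (2, 0).
v_2 = A·v_1 = (6, 2).
v_3 = A·v_2 = (20, 6).

v_3 = (20, 6)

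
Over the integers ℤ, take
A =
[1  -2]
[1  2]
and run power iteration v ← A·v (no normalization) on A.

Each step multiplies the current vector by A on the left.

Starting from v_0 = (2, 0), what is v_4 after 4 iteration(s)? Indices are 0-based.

v_0 = (2, 0).
v_1 = A·v_0 = (2, 2).
v_2 = A·v_1 = (-2, 6).
v_3 = A·v_2 = (-14, 10).
v_4 = A·v_3 = (-34, 6).

v_4 = (-34, 6)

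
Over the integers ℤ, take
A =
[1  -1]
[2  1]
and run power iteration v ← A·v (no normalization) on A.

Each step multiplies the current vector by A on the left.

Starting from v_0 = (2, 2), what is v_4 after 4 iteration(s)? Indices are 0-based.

v_0 = (2, 2).
v_1 = A·v_0 = (0, 6).
v_2 = A·v_1 = (-6, 6).
v_3 = A·v_2 = (-12, -6).
v_4 = A·v_3 = (-6, -30).

v_4 = (-6, -30)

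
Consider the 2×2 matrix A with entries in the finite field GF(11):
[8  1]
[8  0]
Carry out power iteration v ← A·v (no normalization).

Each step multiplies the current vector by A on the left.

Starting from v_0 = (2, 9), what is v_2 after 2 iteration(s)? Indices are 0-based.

v_2 = (7, 2)

v_0 = (2, 9).
v_1 = A·v_0 = (3, 5).
v_2 = A·v_1 = (7, 2).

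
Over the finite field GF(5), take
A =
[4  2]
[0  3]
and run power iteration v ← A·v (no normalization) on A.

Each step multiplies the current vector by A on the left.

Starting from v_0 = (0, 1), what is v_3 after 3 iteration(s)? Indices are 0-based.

v_0 = (0, 1).
v_1 = A·v_0 = (2, 3).
v_2 = A·v_1 = (4, 4).
v_3 = A·v_2 = (4, 2).

v_3 = (4, 2)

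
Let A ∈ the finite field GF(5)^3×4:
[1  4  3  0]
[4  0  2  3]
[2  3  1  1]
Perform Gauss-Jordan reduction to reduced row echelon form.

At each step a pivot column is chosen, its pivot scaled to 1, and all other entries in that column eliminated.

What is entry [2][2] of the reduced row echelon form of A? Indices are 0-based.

pivot(0,0)=1: scale R0 → (1, 4, 3, 0)
  clear (1,0): R1 −= (4)R0 → (0, 4, 0, 3)
  clear (2,0): R2 −= (2)R0 → (0, 0, 0, 1)
pivot(1,1)=4: scale R1 → (0, 1, 0, 2)
  clear (0,1): R0 −= (4)R1 → (1, 0, 3, 2)
col 2: no nonzero at/below row 2; advance.
pivot(2,3)=1: scale R2 → (0, 0, 0, 1)
  clear (0,3): R0 −= (2)R2 → (1, 0, 3, 0)
  clear (1,3): R1 −= (2)R2 → (0, 1, 0, 0)

M[2][2] = 0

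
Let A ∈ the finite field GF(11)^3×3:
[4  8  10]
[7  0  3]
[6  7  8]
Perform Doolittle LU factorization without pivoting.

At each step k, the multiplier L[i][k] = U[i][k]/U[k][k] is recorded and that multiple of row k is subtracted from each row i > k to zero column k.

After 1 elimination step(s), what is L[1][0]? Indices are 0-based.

[col 0] pivot 4
  R1 -= 10*R0 → (0, 8, 2)  (L[1][0] := 10)
  R2 -= 7*R0 → (0, 6, 4)  (L[2][0] := 7)

L[1][0] = 10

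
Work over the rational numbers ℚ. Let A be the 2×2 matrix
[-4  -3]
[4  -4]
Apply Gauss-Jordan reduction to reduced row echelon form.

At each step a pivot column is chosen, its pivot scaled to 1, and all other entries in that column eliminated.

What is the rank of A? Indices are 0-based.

step 1: normalize row 0 (÷-4) = (1, 3/4)
  row 1: subtract 4×row0 = (0, -7)
step 2: normalize row 1 (÷-7) = (0, 1)
  row 0: subtract 3/4×row1 = (1, 0)

rank = 2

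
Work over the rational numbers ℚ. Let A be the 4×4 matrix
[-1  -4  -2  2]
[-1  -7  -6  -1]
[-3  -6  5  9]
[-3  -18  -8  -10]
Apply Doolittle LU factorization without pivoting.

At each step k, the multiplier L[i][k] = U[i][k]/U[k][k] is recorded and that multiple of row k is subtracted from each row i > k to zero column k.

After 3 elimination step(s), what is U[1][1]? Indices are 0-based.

Step 1: pivot at (0,0) is -1.
  row1 ← row1 − (1)·row0  ⇒  L[1][0]=1, U row1=(0, -3, -4, -3)
  row2 ← row2 − (3)·row0  ⇒  L[2][0]=3, U row2=(0, 6, 11, 3)
  row3 ← row3 − (3)·row0  ⇒  L[3][0]=3, U row3=(0, -6, -2, -16)
Step 2: pivot at (1,1) is -3.
  row2 ← row2 − (-2)·row1  ⇒  L[2][1]=-2, U row2=(0, 0, 3, -3)
  row3 ← row3 − (2)·row1  ⇒  L[3][1]=2, U row3=(0, 0, 6, -10)
Step 3: pivot at (2,2) is 3.
  row3 ← row3 − (2)·row2  ⇒  L[3][2]=2, U row3=(0, 0, 0, -4)

U[1][1] = -3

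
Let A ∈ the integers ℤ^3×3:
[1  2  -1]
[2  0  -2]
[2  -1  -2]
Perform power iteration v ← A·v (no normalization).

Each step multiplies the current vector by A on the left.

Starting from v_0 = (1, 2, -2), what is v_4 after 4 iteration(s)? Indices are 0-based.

v_4 = (63, 6, -24)

v_0 = (1, 2, -2).
v_1 = A·v_0 = (7, 6, 4).
v_2 = A·v_1 = (15, 6, 0).
v_3 = A·v_2 = (27, 30, 24).
v_4 = A·v_3 = (63, 6, -24).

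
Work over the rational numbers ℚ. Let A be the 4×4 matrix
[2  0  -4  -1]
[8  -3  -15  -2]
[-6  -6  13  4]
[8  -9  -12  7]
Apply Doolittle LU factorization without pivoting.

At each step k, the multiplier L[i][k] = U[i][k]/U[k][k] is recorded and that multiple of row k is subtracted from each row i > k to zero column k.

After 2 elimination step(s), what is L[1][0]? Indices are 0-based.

k=0: U[0][0]=2
  eliminate (1,0): mult=4, new row 1: (0, -3, 1, 2); set L[1][0]=4
  eliminate (2,0): mult=-3, new row 2: (0, -6, 1, 1); set L[2][0]=-3
  eliminate (3,0): mult=4, new row 3: (0, -9, 4, 11); set L[3][0]=4
k=1: U[1][1]=-3
  eliminate (2,1): mult=2, new row 2: (0, 0, -1, -3); set L[2][1]=2
  eliminate (3,1): mult=3, new row 3: (0, 0, 1, 5); set L[3][1]=3

L[1][0] = 4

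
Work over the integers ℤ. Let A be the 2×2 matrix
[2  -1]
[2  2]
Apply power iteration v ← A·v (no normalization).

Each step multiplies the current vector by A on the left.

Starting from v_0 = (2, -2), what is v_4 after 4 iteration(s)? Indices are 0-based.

v_4 = (-24, 120)

v_0 = (2, -2).
v_1 = A·v_0 = (6, 0).
v_2 = A·v_1 = (12, 12).
v_3 = A·v_2 = (12, 48).
v_4 = A·v_3 = (-24, 120).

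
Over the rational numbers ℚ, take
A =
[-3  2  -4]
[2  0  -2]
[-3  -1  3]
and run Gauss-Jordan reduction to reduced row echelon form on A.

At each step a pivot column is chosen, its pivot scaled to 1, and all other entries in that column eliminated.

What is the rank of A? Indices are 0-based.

step 1: normalize row 0 (÷-3) = (1, -2/3, 4/3)
  row 1: subtract 2×row0 = (0, 4/3, -14/3)
  row 2: subtract -3×row0 = (0, -3, 7)
step 2: normalize row 1 (÷4/3) = (0, 1, -7/2)
  row 0: subtract -2/3×row1 = (1, 0, -1)
  row 2: subtract -3×row1 = (0, 0, -7/2)
step 3: normalize row 2 (÷-7/2) = (0, 0, 1)
  row 0: subtract -1×row2 = (1, 0, 0)
  row 1: subtract -7/2×row2 = (0, 1, 0)

rank = 3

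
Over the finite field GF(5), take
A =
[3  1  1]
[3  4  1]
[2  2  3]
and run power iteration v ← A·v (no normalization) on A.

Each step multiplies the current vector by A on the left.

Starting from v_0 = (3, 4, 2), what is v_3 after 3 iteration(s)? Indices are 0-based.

v_3 = (3, 2, 2)

v_0 = (3, 4, 2).
v_1 = A·v_0 = (0, 2, 0).
v_2 = A·v_1 = (2, 3, 4).
v_3 = A·v_2 = (3, 2, 2).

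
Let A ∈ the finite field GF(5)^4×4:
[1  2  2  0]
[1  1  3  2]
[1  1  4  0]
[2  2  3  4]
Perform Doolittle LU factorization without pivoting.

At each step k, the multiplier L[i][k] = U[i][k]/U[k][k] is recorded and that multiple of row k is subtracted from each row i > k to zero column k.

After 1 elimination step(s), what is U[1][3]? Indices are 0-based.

U[1][3] = 2

[col 0] pivot 1
  R1 -= 1*R0 → (0, 4, 1, 2)  (L[1][0] := 1)
  R2 -= 1*R0 → (0, 4, 2, 0)  (L[2][0] := 1)
  R3 -= 2*R0 → (0, 3, 4, 4)  (L[3][0] := 2)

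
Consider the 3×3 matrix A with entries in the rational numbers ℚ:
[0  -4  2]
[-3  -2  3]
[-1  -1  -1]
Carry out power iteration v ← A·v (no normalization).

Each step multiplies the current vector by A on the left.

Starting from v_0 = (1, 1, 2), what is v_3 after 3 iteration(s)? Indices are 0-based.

v_0 = (1, 1, 2).
v_1 = A·v_0 = (0, 1, -4).
v_2 = A·v_1 = (-12, -14, 3).
v_3 = A·v_2 = (62, 73, 23).

v_3 = (62, 73, 23)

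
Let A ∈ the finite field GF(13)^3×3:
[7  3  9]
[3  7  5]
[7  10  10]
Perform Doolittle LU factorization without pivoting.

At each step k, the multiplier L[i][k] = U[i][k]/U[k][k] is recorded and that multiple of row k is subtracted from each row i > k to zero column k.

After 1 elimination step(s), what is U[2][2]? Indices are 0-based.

U[2][2] = 1

k=0: U[0][0]=7
  eliminate (1,0): mult=6, new row 1: (0, 2, 3); set L[1][0]=6
  eliminate (2,0): mult=1, new row 2: (0, 7, 1); set L[2][0]=1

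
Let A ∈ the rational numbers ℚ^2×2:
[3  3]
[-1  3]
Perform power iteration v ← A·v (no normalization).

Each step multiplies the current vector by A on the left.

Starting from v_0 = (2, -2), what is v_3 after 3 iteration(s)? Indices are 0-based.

v_0 = (2, -2).
v_1 = A·v_0 = (0, -8).
v_2 = A·v_1 = (-24, -24).
v_3 = A·v_2 = (-144, -48).

v_3 = (-144, -48)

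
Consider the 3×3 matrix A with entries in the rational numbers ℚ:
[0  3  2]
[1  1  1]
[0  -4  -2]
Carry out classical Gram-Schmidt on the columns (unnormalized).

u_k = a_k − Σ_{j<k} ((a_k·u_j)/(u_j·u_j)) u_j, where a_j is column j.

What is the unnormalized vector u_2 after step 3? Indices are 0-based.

Step 1: u_0 = a_0 = (0, 1, 0).
Step 2: u_1 = a_1 − (1)·u_0 = (3, 0, -4).
Step 3: u_2 = a_2 − (1)·u_0 − (14/25)·u_1 = (8/25, 0, 6/25).

u_2 = (8/25, 0, 6/25)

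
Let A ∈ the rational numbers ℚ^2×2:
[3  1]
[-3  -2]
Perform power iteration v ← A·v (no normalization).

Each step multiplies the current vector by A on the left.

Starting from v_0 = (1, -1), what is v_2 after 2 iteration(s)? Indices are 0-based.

v_0 = (1, -1).
v_1 = A·v_0 = (2, -1).
v_2 = A·v_1 = (5, -4).

v_2 = (5, -4)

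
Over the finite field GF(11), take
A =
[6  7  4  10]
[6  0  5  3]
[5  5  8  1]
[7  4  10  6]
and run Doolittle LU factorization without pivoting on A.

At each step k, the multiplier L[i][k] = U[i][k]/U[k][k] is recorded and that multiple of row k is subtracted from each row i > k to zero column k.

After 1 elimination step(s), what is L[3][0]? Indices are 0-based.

[col 0] pivot 6
  R1 -= 1*R0 → (0, 4, 1, 4)  (L[1][0] := 1)
  R2 -= 10*R0 → (0, 1, 1, 0)  (L[2][0] := 10)
  R3 -= 3*R0 → (0, 5, 9, 9)  (L[3][0] := 3)

L[3][0] = 3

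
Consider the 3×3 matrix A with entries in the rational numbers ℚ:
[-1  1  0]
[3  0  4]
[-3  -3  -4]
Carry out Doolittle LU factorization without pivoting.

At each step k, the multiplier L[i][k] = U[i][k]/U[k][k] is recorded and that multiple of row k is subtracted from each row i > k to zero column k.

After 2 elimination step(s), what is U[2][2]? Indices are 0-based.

U[2][2] = 4

Step 1: pivot at (0,0) is -1.
  row1 ← row1 − (-3)·row0  ⇒  L[1][0]=-3, U row1=(0, 3, 4)
  row2 ← row2 − (3)·row0  ⇒  L[2][0]=3, U row2=(0, -6, -4)
Step 2: pivot at (1,1) is 3.
  row2 ← row2 − (-2)·row1  ⇒  L[2][1]=-2, U row2=(0, 0, 4)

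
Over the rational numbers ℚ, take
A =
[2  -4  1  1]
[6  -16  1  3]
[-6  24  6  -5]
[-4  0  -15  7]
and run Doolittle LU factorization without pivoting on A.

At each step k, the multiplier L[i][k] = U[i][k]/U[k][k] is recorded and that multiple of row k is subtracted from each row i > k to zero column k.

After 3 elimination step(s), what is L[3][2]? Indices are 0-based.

L[3][2] = -3

k=0: U[0][0]=2
  eliminate (1,0): mult=3, new row 1: (0, -4, -2, 0); set L[1][0]=3
  eliminate (2,0): mult=-3, new row 2: (0, 12, 9, -2); set L[2][0]=-3
  eliminate (3,0): mult=-2, new row 3: (0, -8, -13, 9); set L[3][0]=-2
k=1: U[1][1]=-4
  eliminate (2,1): mult=-3, new row 2: (0, 0, 3, -2); set L[2][1]=-3
  eliminate (3,1): mult=2, new row 3: (0, 0, -9, 9); set L[3][1]=2
k=2: U[2][2]=3
  eliminate (3,2): mult=-3, new row 3: (0, 0, 0, 3); set L[3][2]=-3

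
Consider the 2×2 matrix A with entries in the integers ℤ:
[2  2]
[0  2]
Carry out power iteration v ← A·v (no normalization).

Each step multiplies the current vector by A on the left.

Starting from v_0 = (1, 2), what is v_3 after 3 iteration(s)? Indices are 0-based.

v_0 = (1, 2).
v_1 = A·v_0 = (6, 4).
v_2 = A·v_1 = (20, 8).
v_3 = A·v_2 = (56, 16).

v_3 = (56, 16)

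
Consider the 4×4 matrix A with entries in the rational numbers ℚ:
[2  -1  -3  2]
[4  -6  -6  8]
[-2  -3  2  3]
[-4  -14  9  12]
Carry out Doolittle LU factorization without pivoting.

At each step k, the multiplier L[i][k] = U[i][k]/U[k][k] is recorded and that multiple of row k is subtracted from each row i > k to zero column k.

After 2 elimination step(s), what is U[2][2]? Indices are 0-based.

U[2][2] = -1

k=0: U[0][0]=2
  eliminate (1,0): mult=2, new row 1: (0, -4, 0, 4); set L[1][0]=2
  eliminate (2,0): mult=-1, new row 2: (0, -4, -1, 5); set L[2][0]=-1
  eliminate (3,0): mult=-2, new row 3: (0, -16, 3, 16); set L[3][0]=-2
k=1: U[1][1]=-4
  eliminate (2,1): mult=1, new row 2: (0, 0, -1, 1); set L[2][1]=1
  eliminate (3,1): mult=4, new row 3: (0, 0, 3, 0); set L[3][1]=4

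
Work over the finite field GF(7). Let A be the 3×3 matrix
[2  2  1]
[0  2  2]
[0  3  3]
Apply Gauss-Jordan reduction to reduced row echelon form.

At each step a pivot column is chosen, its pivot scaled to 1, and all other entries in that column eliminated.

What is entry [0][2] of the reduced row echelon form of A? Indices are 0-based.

step 1: normalize row 0 (÷2) = (1, 1, 4)
step 2: normalize row 1 (÷2) = (0, 1, 1)
  row 0: subtract 1×row1 = (1, 0, 3)
  row 2: subtract 3×row1 = (0, 0, 0)
skip col 2 (zero from row 2)

M[0][2] = 3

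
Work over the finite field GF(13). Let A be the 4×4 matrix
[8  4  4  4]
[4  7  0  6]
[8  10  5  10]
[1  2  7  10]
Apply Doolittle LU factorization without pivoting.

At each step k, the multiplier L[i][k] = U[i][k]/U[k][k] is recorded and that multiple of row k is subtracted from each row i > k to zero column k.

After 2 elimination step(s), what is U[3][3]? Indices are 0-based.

[col 0] pivot 8
  R1 -= 7*R0 → (0, 5, 11, 4)  (L[1][0] := 7)
  R2 -= 1*R0 → (0, 6, 1, 6)  (L[2][0] := 1)
  R3 -= 5*R0 → (0, 8, 0, 3)  (L[3][0] := 5)
[col 1] pivot 5
  R2 -= 9*R1 → (0, 0, 6, 9)  (L[2][1] := 9)
  R3 -= 12*R1 → (0, 0, 11, 7)  (L[3][1] := 12)

U[3][3] = 7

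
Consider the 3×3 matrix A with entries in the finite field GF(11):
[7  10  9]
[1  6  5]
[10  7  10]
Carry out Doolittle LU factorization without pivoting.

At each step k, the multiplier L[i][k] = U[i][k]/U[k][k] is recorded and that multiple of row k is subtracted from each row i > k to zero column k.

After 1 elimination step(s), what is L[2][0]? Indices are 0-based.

k=0: U[0][0]=7
  eliminate (1,0): mult=8, new row 1: (0, 3, 10); set L[1][0]=8
  eliminate (2,0): mult=3, new row 2: (0, 10, 5); set L[2][0]=3

L[2][0] = 3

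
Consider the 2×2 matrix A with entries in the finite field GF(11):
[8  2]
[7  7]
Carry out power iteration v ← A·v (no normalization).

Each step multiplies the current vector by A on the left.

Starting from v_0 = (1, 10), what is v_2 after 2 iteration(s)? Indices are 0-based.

v_0 = (1, 10).
v_1 = A·v_0 = (6, 0).
v_2 = A·v_1 = (4, 9).

v_2 = (4, 9)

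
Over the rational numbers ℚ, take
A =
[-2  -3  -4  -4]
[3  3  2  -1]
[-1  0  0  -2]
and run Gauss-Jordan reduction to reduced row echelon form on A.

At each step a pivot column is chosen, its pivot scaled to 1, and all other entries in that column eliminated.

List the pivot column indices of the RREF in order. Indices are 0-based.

pivot columns: 0, 1, 2

[1] R0 /= -2  ⇒  (1, 3/2, 2, 2)
     R1 -= 3·R0  ⇒  (0, -3/2, -4, -7)
     R2 -= -1·R0  ⇒  (0, 3/2, 2, 0)
[2] R1 /= -3/2  ⇒  (0, 1, 8/3, 14/3)
     R0 -= 3/2·R1  ⇒  (1, 0, -2, -5)
     R2 -= 3/2·R1  ⇒  (0, 0, -2, -7)
[3] R2 /= -2  ⇒  (0, 0, 1, 7/2)
     R0 -= -2·R2  ⇒  (1, 0, 0, 2)
     R1 -= 8/3·R2  ⇒  (0, 1, 0, -14/3)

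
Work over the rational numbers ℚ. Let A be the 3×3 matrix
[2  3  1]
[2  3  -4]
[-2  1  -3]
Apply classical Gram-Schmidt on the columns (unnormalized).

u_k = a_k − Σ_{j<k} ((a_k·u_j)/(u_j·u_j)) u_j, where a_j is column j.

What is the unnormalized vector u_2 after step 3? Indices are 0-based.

u_2 = (5/2, -5/2, 0)

Step 1: u_0 = a_0 = (2, 2, -2).
Step 2: u_1 = a_1 − (5/6)·u_0 = (4/3, 4/3, 8/3).
Step 3: u_2 = a_2 − (0)·u_0 − (-9/8)·u_1 = (5/2, -5/2, 0).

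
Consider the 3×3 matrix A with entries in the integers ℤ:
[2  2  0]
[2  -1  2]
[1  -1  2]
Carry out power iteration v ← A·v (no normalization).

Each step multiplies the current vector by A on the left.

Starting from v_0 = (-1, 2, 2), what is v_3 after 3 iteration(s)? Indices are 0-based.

v_3 = (20, 10, 6)

v_0 = (-1, 2, 2).
v_1 = A·v_0 = (2, 0, 1).
v_2 = A·v_1 = (4, 6, 4).
v_3 = A·v_2 = (20, 10, 6).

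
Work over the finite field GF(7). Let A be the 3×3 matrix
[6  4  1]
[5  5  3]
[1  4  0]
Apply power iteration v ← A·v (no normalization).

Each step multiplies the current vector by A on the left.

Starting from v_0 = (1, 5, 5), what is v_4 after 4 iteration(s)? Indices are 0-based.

v_0 = (1, 5, 5).
v_1 = A·v_0 = (3, 3, 0).
v_2 = A·v_1 = (2, 2, 1).
v_3 = A·v_2 = (0, 2, 3).
v_4 = A·v_3 = (4, 5, 1).

v_4 = (4, 5, 1)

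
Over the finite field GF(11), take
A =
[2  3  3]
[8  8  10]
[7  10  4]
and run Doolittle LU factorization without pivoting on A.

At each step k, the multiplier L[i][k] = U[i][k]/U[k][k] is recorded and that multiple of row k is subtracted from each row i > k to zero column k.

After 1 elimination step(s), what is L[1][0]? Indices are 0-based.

k=0: U[0][0]=2
  eliminate (1,0): mult=4, new row 1: (0, 7, 9); set L[1][0]=4
  eliminate (2,0): mult=9, new row 2: (0, 5, 10); set L[2][0]=9

L[1][0] = 4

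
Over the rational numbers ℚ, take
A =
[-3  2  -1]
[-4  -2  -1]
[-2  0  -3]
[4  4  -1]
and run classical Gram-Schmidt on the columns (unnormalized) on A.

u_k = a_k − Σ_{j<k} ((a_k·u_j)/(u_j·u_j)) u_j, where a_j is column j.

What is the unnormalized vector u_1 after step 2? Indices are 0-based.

u_1 = (16/5, -2/5, 4/5, 12/5)

Step 1: u_0 = a_0 = (-3, -4, -2, 4).
Step 2: u_1 = a_1 − (2/5)·u_0 = (16/5, -2/5, 4/5, 12/5).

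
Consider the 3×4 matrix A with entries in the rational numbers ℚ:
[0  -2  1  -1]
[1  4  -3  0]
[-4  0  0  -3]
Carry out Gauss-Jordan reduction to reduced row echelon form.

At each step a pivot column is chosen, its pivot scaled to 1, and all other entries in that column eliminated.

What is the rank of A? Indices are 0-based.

rank = 3

[1] R0 <-> R1
[1] R0 /= 1  ⇒  (1, 4, -3, 0)
     R2 -= -4·R0  ⇒  (0, 16, -12, -3)
[2] R1 /= -2  ⇒  (0, 1, -1/2, 1/2)
     R0 -= 4·R1  ⇒  (1, 0, -1, -2)
     R2 -= 16·R1  ⇒  (0, 0, -4, -11)
[3] R2 /= -4  ⇒  (0, 0, 1, 11/4)
     R0 -= -1·R2  ⇒  (1, 0, 0, 3/4)
     R1 -= -1/2·R2  ⇒  (0, 1, 0, 15/8)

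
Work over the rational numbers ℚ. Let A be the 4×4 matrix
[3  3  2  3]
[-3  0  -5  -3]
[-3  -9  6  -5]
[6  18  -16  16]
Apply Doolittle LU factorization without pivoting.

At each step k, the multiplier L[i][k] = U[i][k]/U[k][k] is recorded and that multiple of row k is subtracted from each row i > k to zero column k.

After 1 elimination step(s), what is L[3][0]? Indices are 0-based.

L[3][0] = 2

k=0: U[0][0]=3
  eliminate (1,0): mult=-1, new row 1: (0, 3, -3, 0); set L[1][0]=-1
  eliminate (2,0): mult=-1, new row 2: (0, -6, 8, -2); set L[2][0]=-1
  eliminate (3,0): mult=2, new row 3: (0, 12, -20, 10); set L[3][0]=2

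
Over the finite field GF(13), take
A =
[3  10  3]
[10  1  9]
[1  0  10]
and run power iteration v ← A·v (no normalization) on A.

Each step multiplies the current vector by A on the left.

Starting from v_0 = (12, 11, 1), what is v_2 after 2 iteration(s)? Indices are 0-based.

v_2 = (2, 8, 5)

v_0 = (12, 11, 1).
v_1 = A·v_0 = (6, 10, 9).
v_2 = A·v_1 = (2, 8, 5).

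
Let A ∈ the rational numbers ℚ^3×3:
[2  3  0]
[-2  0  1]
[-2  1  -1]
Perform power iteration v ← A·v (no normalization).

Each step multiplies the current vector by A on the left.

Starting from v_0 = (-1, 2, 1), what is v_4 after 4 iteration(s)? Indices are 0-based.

v_4 = (-88, -69, -49)

v_0 = (-1, 2, 1).
v_1 = A·v_0 = (4, 3, 3).
v_2 = A·v_1 = (17, -5, -8).
v_3 = A·v_2 = (19, -42, -31).
v_4 = A·v_3 = (-88, -69, -49).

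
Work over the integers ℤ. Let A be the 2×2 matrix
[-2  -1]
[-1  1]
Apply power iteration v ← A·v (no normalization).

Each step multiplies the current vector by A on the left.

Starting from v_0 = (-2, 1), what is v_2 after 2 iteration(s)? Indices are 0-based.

v_0 = (-2, 1).
v_1 = A·v_0 = (3, 3).
v_2 = A·v_1 = (-9, 0).

v_2 = (-9, 0)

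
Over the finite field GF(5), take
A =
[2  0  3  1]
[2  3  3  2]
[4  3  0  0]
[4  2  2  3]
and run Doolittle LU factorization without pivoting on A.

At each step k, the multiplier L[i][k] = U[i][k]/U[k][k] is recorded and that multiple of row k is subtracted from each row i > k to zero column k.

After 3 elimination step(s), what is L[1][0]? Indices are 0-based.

Step 1: pivot at (0,0) is 2.
  row1 ← row1 − (1)·row0  ⇒  L[1][0]=1, U row1=(0, 3, 0, 1)
  row2 ← row2 − (2)·row0  ⇒  L[2][0]=2, U row2=(0, 3, 4, 3)
  row3 ← row3 − (2)·row0  ⇒  L[3][0]=2, U row3=(0, 2, 1, 1)
Step 2: pivot at (1,1) is 3.
  row2 ← row2 − (1)·row1  ⇒  L[2][1]=1, U row2=(0, 0, 4, 2)
  row3 ← row3 − (4)·row1  ⇒  L[3][1]=4, U row3=(0, 0, 1, 2)
Step 3: pivot at (2,2) is 4.
  row3 ← row3 − (4)·row2  ⇒  L[3][2]=4, U row3=(0, 0, 0, 4)

L[1][0] = 1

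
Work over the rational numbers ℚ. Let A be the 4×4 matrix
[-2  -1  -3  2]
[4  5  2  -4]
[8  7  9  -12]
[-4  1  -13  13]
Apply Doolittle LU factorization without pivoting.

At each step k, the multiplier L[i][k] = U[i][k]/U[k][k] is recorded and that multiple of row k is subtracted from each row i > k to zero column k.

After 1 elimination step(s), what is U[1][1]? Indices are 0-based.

k=0: U[0][0]=-2
  eliminate (1,0): mult=-2, new row 1: (0, 3, -4, 0); set L[1][0]=-2
  eliminate (2,0): mult=-4, new row 2: (0, 3, -3, -4); set L[2][0]=-4
  eliminate (3,0): mult=2, new row 3: (0, 3, -7, 9); set L[3][0]=2

U[1][1] = 3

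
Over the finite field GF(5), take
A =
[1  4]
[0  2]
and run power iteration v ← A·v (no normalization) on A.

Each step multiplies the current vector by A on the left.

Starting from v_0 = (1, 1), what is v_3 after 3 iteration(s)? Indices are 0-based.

v_3 = (4, 3)

v_0 = (1, 1).
v_1 = A·v_0 = (0, 2).
v_2 = A·v_1 = (3, 4).
v_3 = A·v_2 = (4, 3).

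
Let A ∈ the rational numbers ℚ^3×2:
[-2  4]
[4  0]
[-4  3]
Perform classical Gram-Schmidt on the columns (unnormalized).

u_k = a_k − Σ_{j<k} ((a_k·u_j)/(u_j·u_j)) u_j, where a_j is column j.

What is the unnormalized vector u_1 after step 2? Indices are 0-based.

Step 1: u_0 = a_0 = (-2, 4, -4).
Step 2: u_1 = a_1 − (-5/9)·u_0 = (26/9, 20/9, 7/9).

u_1 = (26/9, 20/9, 7/9)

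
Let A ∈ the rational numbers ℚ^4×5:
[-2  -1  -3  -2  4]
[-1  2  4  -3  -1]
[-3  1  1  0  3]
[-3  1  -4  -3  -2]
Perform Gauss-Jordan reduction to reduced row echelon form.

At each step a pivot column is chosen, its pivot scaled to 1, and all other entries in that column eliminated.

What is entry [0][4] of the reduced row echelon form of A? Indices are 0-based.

M[0][4] = -9/5

[1] R0 /= -2  ⇒  (1, 1/2, 3/2, 1, -2)
     R1 -= -1·R0  ⇒  (0, 5/2, 11/2, -2, -3)
     R2 -= -3·R0  ⇒  (0, 5/2, 11/2, 3, -3)
     R3 -= -3·R0  ⇒  (0, 5/2, 1/2, 0, -8)
[2] R1 /= 5/2  ⇒  (0, 1, 11/5, -4/5, -6/5)
     R0 -= 1/2·R1  ⇒  (1, 0, 2/5, 7/5, -7/5)
     R2 -= 5/2·R1  ⇒  (0, 0, 0, 5, 0)
     R3 -= 5/2·R1  ⇒  (0, 0, -5, 2, -5)
[3] R2 <-> R3
[3] R2 /= -5  ⇒  (0, 0, 1, -2/5, 1)
     R0 -= 2/5·R2  ⇒  (1, 0, 0, 39/25, -9/5)
     R1 -= 11/5·R2  ⇒  (0, 1, 0, 2/25, -17/5)
[4] R3 /= 5  ⇒  (0, 0, 0, 1, 0)
     R0 -= 39/25·R3  ⇒  (1, 0, 0, 0, -9/5)
     R1 -= 2/25·R3  ⇒  (0, 1, 0, 0, -17/5)
     R2 -= -2/5·R3  ⇒  (0, 0, 1, 0, 1)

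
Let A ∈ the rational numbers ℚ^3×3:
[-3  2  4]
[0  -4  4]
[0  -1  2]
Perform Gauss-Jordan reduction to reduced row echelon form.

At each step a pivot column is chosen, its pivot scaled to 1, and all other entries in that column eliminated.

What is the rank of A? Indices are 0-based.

[1] R0 /= -3  ⇒  (1, -2/3, -4/3)
[2] R1 /= -4  ⇒  (0, 1, -1)
     R0 -= -2/3·R1  ⇒  (1, 0, -2)
     R2 -= -1·R1  ⇒  (0, 0, 1)
[3] R2 /= 1  ⇒  (0, 0, 1)
     R0 -= -2·R2  ⇒  (1, 0, 0)
     R1 -= -1·R2  ⇒  (0, 1, 0)

rank = 3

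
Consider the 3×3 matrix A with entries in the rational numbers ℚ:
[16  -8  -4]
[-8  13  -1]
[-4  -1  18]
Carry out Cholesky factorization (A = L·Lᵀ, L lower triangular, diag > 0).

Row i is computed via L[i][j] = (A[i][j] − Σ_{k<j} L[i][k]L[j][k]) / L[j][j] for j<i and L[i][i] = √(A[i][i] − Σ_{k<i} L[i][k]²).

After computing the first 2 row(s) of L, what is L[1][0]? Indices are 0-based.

Step 1: L[0][0] = √(16) = 4.
  L[1][0] = (-8) / L[0][0] = -2.
Step 2: L[1][1] = √(9) = 3.

L[1][0] = -2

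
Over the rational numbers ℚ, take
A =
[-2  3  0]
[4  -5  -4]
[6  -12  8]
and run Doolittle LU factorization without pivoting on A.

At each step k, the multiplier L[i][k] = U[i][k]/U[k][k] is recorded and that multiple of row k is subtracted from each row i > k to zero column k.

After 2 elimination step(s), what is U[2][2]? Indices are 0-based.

[col 0] pivot -2
  R1 -= -2*R0 → (0, 1, -4)  (L[1][0] := -2)
  R2 -= -3*R0 → (0, -3, 8)  (L[2][0] := -3)
[col 1] pivot 1
  R2 -= -3*R1 → (0, 0, -4)  (L[2][1] := -3)

U[2][2] = -4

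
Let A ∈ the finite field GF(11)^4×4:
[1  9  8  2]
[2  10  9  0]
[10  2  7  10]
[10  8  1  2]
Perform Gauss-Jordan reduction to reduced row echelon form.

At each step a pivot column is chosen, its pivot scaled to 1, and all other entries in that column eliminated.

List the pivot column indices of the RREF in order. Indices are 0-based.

pivot columns: 0, 1, 2, 3

step 1: normalize row 0 (÷1) = (1, 9, 8, 2)
  row 1: subtract 2×row0 = (0, 3, 4, 7)
  row 2: subtract 10×row0 = (0, 0, 4, 1)
  row 3: subtract 10×row0 = (0, 6, 9, 4)
step 2: normalize row 1 (÷3) = (0, 1, 5, 6)
  row 0: subtract 9×row1 = (1, 0, 7, 3)
  row 3: subtract 6×row1 = (0, 0, 1, 1)
step 3: normalize row 2 (÷4) = (0, 0, 1, 3)
  row 0: subtract 7×row2 = (1, 0, 0, 4)
  row 1: subtract 5×row2 = (0, 1, 0, 2)
  row 3: subtract 1×row2 = (0, 0, 0, 9)
step 4: normalize row 3 (÷9) = (0, 0, 0, 1)
  row 0: subtract 4×row3 = (1, 0, 0, 0)
  row 1: subtract 2×row3 = (0, 1, 0, 0)
  row 2: subtract 3×row3 = (0, 0, 1, 0)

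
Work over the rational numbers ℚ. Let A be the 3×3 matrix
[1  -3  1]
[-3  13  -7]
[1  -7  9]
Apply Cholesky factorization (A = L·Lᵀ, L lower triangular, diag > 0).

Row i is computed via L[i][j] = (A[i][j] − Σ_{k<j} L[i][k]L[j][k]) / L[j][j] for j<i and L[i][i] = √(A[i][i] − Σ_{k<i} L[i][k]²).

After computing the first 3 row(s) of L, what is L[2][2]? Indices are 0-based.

L[2][2] = 2

Step 1: L[0][0] = √(1) = 1.
  L[1][0] = (-3) / L[0][0] = -3.
Step 2: L[1][1] = √(4) = 2.
  L[2][0] = (1) / L[0][0] = 1.
  L[2][1] = (-4) / L[1][1] = -2.
Step 3: L[2][2] = √(4) = 2.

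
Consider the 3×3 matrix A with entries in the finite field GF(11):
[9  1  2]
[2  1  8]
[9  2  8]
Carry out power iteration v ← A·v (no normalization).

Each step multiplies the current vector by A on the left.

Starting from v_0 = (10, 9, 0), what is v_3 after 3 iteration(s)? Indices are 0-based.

v_3 = (3, 3, 4)

v_0 = (10, 9, 0).
v_1 = A·v_0 = (0, 7, 9).
v_2 = A·v_1 = (3, 2, 9).
v_3 = A·v_2 = (3, 3, 4).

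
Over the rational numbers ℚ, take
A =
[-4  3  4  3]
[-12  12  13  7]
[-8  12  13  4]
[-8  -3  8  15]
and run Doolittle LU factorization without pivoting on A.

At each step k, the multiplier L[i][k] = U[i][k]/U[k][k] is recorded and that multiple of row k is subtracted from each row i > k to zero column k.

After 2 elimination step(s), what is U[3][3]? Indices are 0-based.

[col 0] pivot -4
  R1 -= 3*R0 → (0, 3, 1, -2)  (L[1][0] := 3)
  R2 -= 2*R0 → (0, 6, 5, -2)  (L[2][0] := 2)
  R3 -= 2*R0 → (0, -9, 0, 9)  (L[3][0] := 2)
[col 1] pivot 3
  R2 -= 2*R1 → (0, 0, 3, 2)  (L[2][1] := 2)
  R3 -= -3*R1 → (0, 0, 3, 3)  (L[3][1] := -3)

U[3][3] = 3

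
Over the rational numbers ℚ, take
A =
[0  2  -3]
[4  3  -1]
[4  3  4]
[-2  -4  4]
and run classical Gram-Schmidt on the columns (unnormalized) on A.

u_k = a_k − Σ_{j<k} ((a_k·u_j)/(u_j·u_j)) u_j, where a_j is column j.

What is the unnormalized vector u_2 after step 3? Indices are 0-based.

Step 1: u_0 = a_0 = (0, 4, 4, -2).
Step 2: u_1 = a_1 − (8/9)·u_0 = (2, -5/9, -5/9, -20/9).
Step 3: u_2 = a_2 − (1/9)·u_0 − (-149/86)·u_1 = (20/43, -207/86, 223/86, 16/43).

u_2 = (20/43, -207/86, 223/86, 16/43)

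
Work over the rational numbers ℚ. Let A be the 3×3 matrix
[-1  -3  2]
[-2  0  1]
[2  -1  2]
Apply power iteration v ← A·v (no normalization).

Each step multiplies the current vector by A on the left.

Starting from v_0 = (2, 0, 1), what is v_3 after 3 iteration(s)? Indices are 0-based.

v_3 = (-9, -27, 66)

v_0 = (2, 0, 1).
v_1 = A·v_0 = (0, -3, 6).
v_2 = A·v_1 = (21, 6, 15).
v_3 = A·v_2 = (-9, -27, 66).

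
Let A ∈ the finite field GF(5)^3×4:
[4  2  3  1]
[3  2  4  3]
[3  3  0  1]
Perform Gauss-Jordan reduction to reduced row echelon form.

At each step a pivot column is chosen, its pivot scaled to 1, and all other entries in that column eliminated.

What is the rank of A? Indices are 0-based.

step 1: normalize row 0 (÷4) = (1, 3, 2, 4)
  row 1: subtract 3×row0 = (0, 3, 3, 1)
  row 2: subtract 3×row0 = (0, 4, 4, 4)
step 2: normalize row 1 (÷3) = (0, 1, 1, 2)
  row 0: subtract 3×row1 = (1, 0, 4, 3)
  row 2: subtract 4×row1 = (0, 0, 0, 1)
skip col 2 (zero from row 2)
step 3: normalize row 2 (÷1) = (0, 0, 0, 1)
  row 0: subtract 3×row2 = (1, 0, 4, 0)
  row 1: subtract 2×row2 = (0, 1, 1, 0)

rank = 3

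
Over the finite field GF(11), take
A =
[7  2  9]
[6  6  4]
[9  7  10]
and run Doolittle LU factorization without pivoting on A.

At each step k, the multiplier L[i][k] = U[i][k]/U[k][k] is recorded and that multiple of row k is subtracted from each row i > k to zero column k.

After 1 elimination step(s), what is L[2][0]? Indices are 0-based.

k=0: U[0][0]=7
  eliminate (1,0): mult=4, new row 1: (0, 9, 1); set L[1][0]=4
  eliminate (2,0): mult=6, new row 2: (0, 6, 0); set L[2][0]=6

L[2][0] = 6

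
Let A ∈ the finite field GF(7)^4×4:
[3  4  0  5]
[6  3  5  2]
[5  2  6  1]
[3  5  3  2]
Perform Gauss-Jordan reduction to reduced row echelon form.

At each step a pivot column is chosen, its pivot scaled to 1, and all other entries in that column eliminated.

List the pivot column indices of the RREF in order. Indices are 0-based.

step 1: normalize row 0 (÷3) = (1, 6, 0, 4)
  row 1: subtract 6×row0 = (0, 2, 5, 6)
  row 2: subtract 5×row0 = (0, 0, 6, 2)
  row 3: subtract 3×row0 = (0, 1, 3, 4)
step 2: normalize row 1 (÷2) = (0, 1, 6, 3)
  row 0: subtract 6×row1 = (1, 0, 6, 0)
  row 3: subtract 1×row1 = (0, 0, 4, 1)
step 3: normalize row 2 (÷6) = (0, 0, 1, 5)
  row 0: subtract 6×row2 = (1, 0, 0, 5)
  row 1: subtract 6×row2 = (0, 1, 0, 1)
  row 3: subtract 4×row2 = (0, 0, 0, 2)
step 4: normalize row 3 (÷2) = (0, 0, 0, 1)
  row 0: subtract 5×row3 = (1, 0, 0, 0)
  row 1: subtract 1×row3 = (0, 1, 0, 0)
  row 2: subtract 5×row3 = (0, 0, 1, 0)

pivot columns: 0, 1, 2, 3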